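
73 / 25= 2.92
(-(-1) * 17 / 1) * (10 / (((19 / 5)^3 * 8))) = 10625 / 27436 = 0.39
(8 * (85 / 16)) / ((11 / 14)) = 595 / 11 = 54.09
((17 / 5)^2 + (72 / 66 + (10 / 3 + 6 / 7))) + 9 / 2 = 246493 / 11550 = 21.34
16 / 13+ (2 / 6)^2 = 157 / 117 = 1.34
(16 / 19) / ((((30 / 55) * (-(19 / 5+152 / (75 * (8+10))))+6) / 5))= 12375 / 11362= 1.09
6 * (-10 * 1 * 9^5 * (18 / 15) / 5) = -4251528 / 5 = -850305.60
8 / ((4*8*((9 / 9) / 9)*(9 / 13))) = 13 / 4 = 3.25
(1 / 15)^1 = 1 / 15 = 0.07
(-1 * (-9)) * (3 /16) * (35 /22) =945 /352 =2.68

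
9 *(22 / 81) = 22 / 9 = 2.44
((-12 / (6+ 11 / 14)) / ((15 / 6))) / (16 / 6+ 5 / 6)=-96 / 475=-0.20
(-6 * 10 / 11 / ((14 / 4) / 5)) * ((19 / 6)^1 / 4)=-475 / 77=-6.17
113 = 113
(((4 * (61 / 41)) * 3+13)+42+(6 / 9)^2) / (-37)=-731 / 369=-1.98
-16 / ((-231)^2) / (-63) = 16 / 3361743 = 0.00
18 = 18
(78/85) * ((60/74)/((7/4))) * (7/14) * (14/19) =1872/11951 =0.16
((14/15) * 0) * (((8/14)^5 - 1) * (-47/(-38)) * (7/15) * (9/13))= 0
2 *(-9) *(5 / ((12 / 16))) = -120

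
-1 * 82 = -82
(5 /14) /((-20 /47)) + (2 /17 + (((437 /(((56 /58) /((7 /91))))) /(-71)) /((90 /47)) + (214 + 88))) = 212550328 /706095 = 301.02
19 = 19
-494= -494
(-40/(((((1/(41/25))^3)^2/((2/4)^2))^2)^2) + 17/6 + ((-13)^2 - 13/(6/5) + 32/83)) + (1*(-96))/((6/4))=-42072434704520909386716441511656518000563/1887201506178826093673706054687500000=-22293.56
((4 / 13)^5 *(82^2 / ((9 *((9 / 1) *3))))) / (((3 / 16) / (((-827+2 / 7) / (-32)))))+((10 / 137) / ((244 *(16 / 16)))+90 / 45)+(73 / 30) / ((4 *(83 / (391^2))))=6618037058070280697 / 5841014795146440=1133.03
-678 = -678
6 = 6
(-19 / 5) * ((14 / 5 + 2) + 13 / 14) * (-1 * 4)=15238 / 175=87.07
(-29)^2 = 841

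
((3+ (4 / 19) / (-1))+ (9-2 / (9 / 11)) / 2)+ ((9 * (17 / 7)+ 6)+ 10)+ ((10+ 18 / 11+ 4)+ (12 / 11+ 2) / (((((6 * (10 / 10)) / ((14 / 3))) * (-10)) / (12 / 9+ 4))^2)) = 3204519809 / 53326350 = 60.09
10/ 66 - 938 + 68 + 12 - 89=-31246/ 33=-946.85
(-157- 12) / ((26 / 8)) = -52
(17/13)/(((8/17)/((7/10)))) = 2023/1040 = 1.95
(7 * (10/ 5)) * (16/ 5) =224/ 5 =44.80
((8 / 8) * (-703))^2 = 494209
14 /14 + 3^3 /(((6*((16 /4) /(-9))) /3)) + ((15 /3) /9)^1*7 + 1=-1763 /72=-24.49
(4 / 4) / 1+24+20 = 45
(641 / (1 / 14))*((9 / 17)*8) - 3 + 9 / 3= 646128 / 17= 38007.53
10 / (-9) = -10 / 9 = -1.11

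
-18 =-18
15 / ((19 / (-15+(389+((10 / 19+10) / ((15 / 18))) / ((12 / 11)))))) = 109890 / 361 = 304.40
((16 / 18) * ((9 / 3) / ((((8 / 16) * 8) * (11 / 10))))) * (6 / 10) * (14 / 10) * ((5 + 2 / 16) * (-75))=-195.68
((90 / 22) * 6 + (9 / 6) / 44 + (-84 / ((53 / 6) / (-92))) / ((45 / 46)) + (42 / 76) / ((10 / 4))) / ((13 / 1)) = 70.70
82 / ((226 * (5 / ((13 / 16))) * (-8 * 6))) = -0.00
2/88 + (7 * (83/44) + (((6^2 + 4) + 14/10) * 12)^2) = 135752907/550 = 246823.47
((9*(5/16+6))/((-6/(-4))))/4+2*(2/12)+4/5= 5089/480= 10.60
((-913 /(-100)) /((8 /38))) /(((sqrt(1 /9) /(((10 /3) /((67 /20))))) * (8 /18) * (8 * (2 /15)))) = 2341845 /8576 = 273.07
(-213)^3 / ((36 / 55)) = -59055315 / 4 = -14763828.75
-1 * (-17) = 17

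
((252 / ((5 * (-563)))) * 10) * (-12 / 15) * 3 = 6048 / 2815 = 2.15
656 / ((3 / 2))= 1312 / 3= 437.33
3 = 3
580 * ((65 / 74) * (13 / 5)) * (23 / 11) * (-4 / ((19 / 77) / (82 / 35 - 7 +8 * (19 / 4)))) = -1052381928 / 703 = -1496987.10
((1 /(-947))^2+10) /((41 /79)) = 708479189 /36769169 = 19.27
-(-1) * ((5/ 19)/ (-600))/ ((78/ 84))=-7/ 14820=-0.00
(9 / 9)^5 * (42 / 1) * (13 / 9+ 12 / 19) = 4970 / 57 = 87.19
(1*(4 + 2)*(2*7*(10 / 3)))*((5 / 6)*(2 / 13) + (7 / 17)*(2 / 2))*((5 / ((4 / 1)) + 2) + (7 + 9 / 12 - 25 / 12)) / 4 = 670355 / 1989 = 337.03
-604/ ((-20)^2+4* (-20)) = -151/ 80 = -1.89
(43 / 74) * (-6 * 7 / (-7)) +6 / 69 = 3041 / 851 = 3.57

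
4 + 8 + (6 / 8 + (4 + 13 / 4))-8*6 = -28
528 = 528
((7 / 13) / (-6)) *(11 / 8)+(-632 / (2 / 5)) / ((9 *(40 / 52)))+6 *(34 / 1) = -45575 / 1872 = -24.35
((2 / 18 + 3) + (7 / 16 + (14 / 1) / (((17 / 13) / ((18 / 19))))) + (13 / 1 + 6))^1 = 1520525 / 46512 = 32.69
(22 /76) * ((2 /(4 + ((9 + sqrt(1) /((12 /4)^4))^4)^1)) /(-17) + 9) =239115619763955 /91781934793532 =2.61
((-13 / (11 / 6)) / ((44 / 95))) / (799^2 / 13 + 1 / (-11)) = -48165 / 154492756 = -0.00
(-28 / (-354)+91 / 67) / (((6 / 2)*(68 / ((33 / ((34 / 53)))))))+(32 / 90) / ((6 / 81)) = 707718367 / 137090040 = 5.16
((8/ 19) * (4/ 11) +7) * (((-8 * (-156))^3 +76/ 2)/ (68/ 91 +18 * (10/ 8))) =528879027012700/ 884279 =598090678.41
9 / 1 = 9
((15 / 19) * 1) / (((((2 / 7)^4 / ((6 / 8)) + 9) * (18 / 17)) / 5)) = 1020425 / 2465858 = 0.41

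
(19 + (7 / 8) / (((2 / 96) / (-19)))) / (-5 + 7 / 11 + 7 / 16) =137104 / 691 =198.41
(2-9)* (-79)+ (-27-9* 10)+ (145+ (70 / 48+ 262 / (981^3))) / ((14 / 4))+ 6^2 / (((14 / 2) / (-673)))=-78860882899963 / 26434131948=-2983.30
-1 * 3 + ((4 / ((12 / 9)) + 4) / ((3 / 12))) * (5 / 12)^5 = -164749 / 62208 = -2.65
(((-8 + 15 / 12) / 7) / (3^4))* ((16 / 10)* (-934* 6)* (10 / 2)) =3736 / 7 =533.71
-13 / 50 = -0.26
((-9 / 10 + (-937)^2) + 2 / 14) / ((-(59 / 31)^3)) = -1830888634607 / 14376530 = -127352.61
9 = 9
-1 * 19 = -19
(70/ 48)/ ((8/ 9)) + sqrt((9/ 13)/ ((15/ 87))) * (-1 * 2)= 105/ 64 -6 * sqrt(1885)/ 65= -2.37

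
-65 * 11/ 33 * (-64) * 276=382720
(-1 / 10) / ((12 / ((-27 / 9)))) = 1 / 40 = 0.02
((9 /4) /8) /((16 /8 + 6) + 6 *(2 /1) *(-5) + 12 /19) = -0.01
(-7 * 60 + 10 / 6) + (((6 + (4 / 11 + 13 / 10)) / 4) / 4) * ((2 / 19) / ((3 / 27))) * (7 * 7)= -19868311 / 50160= -396.10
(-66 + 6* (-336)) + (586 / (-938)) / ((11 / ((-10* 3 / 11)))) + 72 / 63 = -118077772 / 56749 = -2080.70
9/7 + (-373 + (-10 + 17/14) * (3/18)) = -10449/28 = -373.18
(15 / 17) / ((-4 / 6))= -45 / 34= -1.32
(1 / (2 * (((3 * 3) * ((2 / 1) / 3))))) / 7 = 1 / 84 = 0.01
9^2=81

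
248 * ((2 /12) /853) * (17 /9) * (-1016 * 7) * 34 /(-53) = 509731264 /1220643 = 417.59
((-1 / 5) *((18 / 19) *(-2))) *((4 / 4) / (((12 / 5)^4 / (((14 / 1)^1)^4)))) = 438.78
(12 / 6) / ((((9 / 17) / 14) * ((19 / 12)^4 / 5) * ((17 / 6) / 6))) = 11612160 / 130321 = 89.10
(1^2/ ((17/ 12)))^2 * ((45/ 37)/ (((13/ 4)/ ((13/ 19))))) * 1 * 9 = 233280/ 203167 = 1.15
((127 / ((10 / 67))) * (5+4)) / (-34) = -76581 / 340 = -225.24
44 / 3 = 14.67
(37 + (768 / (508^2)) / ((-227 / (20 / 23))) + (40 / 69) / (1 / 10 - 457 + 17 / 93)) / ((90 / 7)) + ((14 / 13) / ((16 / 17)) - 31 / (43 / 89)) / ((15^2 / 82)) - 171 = -3438599973401666834387 / 17994748142201091300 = -191.09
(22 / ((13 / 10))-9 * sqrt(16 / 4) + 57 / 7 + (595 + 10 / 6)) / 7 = 164819 / 1911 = 86.25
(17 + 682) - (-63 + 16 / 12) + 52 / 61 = 139358 / 183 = 761.52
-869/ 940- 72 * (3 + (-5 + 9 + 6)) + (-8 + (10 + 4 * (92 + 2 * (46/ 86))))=-562.65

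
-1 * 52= -52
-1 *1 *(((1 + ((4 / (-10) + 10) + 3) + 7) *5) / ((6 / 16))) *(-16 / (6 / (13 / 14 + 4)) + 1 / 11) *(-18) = -4968720 / 77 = -64528.83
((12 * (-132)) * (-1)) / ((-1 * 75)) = -528 / 25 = -21.12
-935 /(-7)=935 /7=133.57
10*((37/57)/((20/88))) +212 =13712/57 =240.56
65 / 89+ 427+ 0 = 427.73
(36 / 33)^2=144 / 121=1.19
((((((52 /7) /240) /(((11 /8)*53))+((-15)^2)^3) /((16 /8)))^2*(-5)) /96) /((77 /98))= -486195367294614122578801 /226121353920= -2150152379976.58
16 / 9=1.78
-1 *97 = -97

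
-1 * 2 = -2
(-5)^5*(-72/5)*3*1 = 135000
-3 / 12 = -1 / 4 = -0.25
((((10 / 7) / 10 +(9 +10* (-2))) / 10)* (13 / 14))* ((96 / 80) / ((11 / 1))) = -1482 / 13475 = -0.11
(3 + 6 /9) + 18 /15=73 /15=4.87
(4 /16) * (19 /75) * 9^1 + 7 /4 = 58 /25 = 2.32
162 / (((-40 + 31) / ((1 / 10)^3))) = -0.02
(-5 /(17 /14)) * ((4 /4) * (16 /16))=-70 /17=-4.12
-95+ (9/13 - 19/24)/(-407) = -12063449/126984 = -95.00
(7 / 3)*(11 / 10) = 2.57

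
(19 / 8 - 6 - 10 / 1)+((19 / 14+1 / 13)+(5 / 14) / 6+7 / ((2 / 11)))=8227 / 312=26.37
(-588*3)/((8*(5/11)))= -4851/10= -485.10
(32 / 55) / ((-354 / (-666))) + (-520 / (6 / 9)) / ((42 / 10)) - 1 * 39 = -5079521 / 22715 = -223.62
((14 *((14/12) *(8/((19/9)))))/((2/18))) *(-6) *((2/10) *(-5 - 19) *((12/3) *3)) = 18289152/95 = 192517.39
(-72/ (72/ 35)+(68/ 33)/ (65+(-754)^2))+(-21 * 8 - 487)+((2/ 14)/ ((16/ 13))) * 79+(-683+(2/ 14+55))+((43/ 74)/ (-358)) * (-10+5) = -2602041868642877/ 1988295916464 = -1308.68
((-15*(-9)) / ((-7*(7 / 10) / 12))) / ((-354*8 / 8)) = 2700 / 2891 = 0.93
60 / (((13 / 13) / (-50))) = -3000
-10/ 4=-5/ 2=-2.50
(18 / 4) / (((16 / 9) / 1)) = 81 / 32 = 2.53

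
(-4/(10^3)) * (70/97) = -0.00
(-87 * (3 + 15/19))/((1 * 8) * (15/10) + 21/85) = -177480/6593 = -26.92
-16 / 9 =-1.78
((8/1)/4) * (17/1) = 34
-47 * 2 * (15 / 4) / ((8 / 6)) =-2115 / 8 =-264.38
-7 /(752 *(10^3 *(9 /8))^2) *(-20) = 7 /47587500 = 0.00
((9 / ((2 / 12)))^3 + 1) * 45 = 7085925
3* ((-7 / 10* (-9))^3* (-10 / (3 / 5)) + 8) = -249567 / 20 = -12478.35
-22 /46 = -11 /23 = -0.48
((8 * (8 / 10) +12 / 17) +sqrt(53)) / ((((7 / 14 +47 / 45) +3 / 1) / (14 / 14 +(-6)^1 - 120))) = -11250 * sqrt(53) / 409 - 1359000 / 6953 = -395.70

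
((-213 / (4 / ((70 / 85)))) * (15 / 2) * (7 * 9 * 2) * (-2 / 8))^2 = 1985266910025 / 18496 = 107334932.42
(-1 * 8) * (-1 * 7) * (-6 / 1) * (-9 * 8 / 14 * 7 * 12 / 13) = 145152 / 13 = 11165.54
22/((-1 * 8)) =-11/4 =-2.75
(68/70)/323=0.00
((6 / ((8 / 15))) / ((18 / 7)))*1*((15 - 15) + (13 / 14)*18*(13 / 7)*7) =7605 / 8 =950.62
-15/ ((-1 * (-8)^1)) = -15/ 8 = -1.88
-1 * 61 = -61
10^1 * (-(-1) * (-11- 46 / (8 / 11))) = -1485 / 2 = -742.50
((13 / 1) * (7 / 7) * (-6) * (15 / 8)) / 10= -117 / 8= -14.62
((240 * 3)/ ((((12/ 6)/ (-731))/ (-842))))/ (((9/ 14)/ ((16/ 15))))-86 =1102979326/ 3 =367659775.33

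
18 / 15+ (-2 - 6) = -34 / 5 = -6.80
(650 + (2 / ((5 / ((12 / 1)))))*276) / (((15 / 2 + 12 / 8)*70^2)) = 4937 / 110250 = 0.04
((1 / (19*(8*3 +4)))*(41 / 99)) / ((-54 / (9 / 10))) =-41 / 3160080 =-0.00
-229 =-229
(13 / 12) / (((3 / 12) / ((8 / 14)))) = 52 / 21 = 2.48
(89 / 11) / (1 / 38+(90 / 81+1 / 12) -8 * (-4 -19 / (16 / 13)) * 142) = 60876 / 166146629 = 0.00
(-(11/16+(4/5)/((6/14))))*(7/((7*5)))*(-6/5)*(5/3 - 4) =-4291/3000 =-1.43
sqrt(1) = 1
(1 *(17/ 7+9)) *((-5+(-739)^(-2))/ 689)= -218448320/ 2633941583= -0.08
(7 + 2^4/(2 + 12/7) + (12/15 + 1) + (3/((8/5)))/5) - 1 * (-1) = 7531/520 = 14.48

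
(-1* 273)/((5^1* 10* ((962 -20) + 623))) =-273/78250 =-0.00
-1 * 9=-9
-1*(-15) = 15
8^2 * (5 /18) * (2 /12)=80 /27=2.96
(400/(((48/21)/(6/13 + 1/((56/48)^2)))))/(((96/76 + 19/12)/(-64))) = -277977600/59059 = -4706.78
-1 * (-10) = 10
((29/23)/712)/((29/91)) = 91/16376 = 0.01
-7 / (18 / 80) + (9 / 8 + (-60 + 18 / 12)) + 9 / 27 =-88.15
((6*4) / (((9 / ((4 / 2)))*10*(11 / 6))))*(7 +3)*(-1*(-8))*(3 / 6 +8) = 2176 / 11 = 197.82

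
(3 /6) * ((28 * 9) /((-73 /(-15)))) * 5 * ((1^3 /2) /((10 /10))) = 64.73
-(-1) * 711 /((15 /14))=663.60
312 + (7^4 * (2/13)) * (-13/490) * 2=1462/5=292.40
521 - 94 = 427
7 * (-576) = -4032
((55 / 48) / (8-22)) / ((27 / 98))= -385 / 1296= -0.30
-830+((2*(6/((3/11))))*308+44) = 12766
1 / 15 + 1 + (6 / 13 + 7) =1663 / 195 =8.53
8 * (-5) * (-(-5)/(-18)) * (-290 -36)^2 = 10627600/9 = 1180844.44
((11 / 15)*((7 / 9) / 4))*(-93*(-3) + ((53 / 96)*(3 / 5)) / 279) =959005201 / 24105600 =39.78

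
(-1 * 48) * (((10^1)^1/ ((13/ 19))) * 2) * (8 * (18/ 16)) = -164160/ 13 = -12627.69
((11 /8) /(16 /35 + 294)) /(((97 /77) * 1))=29645 /7997456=0.00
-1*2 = -2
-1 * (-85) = 85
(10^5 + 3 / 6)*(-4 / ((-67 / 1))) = 400002 / 67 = 5970.18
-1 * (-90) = 90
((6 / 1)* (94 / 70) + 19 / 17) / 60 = 5459 / 35700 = 0.15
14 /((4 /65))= 455 /2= 227.50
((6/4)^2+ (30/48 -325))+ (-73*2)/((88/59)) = -36961/88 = -420.01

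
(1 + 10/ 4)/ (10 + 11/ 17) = 119/ 362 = 0.33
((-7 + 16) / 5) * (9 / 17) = 81 / 85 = 0.95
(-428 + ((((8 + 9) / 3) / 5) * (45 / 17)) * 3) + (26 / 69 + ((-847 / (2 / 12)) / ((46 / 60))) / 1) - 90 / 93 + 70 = -14926555 / 2139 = -6978.29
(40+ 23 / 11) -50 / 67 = 30471 / 737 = 41.34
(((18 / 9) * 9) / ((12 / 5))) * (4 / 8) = 3.75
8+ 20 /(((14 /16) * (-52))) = 688 /91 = 7.56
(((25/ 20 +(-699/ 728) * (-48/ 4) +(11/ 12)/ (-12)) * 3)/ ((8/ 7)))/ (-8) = -166363/ 39936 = -4.17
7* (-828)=-5796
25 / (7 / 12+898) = 300 / 10783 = 0.03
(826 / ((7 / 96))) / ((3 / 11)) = 41536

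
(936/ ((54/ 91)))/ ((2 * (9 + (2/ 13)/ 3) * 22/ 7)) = 107653/ 3883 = 27.72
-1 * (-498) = 498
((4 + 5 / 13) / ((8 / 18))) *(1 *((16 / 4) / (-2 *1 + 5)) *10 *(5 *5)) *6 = 256500 / 13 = 19730.77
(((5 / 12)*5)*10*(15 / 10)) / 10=25 / 8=3.12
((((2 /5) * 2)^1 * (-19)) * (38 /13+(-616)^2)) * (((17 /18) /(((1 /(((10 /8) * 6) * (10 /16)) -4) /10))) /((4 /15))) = 99584251125 /1846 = 53945964.86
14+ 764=778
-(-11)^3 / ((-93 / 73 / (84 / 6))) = -1360282 / 93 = -14626.69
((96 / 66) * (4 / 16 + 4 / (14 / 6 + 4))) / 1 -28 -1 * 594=-620.72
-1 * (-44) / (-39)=-44 / 39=-1.13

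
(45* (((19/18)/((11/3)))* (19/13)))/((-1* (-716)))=5415/204776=0.03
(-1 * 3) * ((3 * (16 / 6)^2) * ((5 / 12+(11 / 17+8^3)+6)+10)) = -1726864 / 51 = -33860.08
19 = 19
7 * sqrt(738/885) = 7 * sqrt(72570)/295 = 6.39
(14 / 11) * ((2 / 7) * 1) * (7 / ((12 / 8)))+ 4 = 188 / 33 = 5.70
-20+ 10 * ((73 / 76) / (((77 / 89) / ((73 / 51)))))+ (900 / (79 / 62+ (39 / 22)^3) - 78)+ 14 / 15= 5653915776627 / 112391302870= 50.31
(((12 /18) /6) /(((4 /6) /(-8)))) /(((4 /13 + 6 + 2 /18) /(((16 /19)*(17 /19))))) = -42432 /271111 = -0.16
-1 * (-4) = 4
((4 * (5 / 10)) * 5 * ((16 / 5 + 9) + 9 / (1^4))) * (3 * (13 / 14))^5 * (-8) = -4781882547 / 16807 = -284517.32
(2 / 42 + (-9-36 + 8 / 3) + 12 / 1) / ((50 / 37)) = -3922 / 175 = -22.41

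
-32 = -32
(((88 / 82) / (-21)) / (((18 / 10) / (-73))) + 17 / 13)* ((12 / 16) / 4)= 340513 / 537264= 0.63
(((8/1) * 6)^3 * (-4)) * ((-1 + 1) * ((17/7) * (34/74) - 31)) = 0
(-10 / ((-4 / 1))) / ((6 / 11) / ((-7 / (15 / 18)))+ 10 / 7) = 11 / 6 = 1.83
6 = 6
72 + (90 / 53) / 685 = 522810 / 7261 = 72.00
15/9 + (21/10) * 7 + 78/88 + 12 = 19307/660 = 29.25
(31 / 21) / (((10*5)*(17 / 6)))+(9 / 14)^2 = 35293 / 83300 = 0.42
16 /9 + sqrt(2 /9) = 2.25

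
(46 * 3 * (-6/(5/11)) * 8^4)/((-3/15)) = 37306368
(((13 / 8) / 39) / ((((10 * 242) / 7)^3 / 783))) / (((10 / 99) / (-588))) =-118438929 / 25768160000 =-0.00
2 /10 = 1 /5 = 0.20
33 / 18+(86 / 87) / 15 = 4957 / 2610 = 1.90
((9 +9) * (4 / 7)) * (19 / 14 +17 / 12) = 1398 / 49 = 28.53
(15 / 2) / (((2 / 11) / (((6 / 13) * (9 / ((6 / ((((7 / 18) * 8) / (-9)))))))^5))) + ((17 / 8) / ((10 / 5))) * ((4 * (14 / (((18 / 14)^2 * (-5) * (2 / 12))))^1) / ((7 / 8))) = -1804945399208 / 36540800595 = -49.40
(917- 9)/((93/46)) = 41768/93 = 449.12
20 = 20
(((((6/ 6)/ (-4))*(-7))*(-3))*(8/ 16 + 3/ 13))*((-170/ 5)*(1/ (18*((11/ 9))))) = 6783/ 1144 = 5.93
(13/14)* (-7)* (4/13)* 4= -8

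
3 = 3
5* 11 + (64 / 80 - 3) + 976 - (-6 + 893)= 709 / 5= 141.80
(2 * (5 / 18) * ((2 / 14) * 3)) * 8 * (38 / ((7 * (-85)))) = -304 / 2499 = -0.12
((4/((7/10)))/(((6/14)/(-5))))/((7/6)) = -400/7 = -57.14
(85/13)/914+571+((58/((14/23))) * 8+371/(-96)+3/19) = 100855344805/75854688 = 1329.59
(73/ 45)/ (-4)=-73/ 180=-0.41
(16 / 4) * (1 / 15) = 4 / 15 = 0.27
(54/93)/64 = 9/992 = 0.01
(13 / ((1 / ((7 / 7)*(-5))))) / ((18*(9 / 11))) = -715 / 162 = -4.41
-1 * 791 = -791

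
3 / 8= 0.38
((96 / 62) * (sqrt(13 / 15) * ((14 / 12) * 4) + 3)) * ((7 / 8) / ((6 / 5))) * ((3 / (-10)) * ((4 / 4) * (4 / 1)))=-196 * sqrt(195) / 465- 126 / 31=-9.95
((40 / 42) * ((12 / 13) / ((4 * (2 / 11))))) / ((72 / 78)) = 55 / 42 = 1.31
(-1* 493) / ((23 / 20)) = -9860 / 23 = -428.70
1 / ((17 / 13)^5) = 371293 / 1419857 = 0.26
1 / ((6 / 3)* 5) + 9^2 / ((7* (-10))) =-37 / 35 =-1.06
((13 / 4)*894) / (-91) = -31.93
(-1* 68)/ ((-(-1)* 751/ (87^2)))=-514692/ 751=-685.34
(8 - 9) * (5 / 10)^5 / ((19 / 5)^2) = -25 / 11552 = -0.00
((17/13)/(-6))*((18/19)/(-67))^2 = -0.00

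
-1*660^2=-435600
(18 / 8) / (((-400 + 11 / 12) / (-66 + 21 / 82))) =145557 / 392698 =0.37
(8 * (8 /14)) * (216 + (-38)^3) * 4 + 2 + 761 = -998661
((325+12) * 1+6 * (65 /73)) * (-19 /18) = -474829 /1314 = -361.36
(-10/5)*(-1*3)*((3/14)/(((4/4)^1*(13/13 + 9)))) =9/70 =0.13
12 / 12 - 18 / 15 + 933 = 4664 / 5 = 932.80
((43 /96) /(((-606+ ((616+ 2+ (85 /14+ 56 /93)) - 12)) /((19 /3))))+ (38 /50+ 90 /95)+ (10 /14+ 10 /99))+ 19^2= 16655422584277 /45763225200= 363.95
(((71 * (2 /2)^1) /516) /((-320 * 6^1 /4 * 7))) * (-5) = 71 /346752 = 0.00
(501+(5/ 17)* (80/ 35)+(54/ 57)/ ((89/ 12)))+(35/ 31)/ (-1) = 3123235088/ 6238099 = 500.67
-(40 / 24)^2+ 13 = 92 / 9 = 10.22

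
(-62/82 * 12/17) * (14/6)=-868/697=-1.25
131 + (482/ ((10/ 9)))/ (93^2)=629696/ 4805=131.05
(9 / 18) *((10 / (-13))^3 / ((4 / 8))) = -1000 / 2197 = -0.46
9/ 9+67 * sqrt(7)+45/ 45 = 2+67 * sqrt(7) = 179.27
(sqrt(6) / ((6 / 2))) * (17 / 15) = 17 * sqrt(6) / 45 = 0.93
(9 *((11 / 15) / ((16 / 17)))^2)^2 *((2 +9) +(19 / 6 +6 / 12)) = 13451140571 / 30720000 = 437.86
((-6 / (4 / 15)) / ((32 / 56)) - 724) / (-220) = 6107 / 1760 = 3.47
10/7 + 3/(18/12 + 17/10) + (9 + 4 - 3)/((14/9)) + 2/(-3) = 2731/336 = 8.13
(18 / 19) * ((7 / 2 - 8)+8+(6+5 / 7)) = 1287 / 133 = 9.68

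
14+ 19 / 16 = 243 / 16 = 15.19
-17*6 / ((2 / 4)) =-204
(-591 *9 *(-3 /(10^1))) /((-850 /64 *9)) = -28368 /2125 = -13.35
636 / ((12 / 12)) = 636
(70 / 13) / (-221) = -70 / 2873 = -0.02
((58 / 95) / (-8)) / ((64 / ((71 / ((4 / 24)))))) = -6177 / 12160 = -0.51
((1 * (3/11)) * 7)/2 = 21/22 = 0.95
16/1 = 16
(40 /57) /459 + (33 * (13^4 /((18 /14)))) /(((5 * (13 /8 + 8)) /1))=1992644048 /130815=15232.53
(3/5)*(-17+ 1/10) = -507/50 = -10.14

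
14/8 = 7/4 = 1.75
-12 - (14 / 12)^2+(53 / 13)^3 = 4302815 / 79092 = 54.40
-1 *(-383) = 383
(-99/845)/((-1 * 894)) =33/251810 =0.00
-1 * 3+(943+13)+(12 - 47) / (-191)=182058 / 191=953.18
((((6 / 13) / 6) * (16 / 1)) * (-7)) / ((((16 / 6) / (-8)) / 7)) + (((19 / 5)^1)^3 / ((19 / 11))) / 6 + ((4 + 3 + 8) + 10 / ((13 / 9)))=2029373 / 9750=208.14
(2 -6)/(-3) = 4/3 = 1.33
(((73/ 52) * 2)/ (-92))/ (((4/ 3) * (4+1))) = -219/ 47840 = -0.00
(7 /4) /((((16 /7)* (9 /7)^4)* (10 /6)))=117649 /699840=0.17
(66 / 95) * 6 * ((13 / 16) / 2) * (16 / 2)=1287 / 95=13.55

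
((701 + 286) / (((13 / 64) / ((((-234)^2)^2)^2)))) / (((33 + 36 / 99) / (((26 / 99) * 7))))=883302606893989689458688 / 367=2406819092354195339124.49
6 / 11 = 0.55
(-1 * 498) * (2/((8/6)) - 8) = 3237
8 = 8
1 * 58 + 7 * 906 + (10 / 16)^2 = 409625 / 64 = 6400.39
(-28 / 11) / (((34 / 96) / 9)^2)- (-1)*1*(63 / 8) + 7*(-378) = -108896571 / 25432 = -4281.87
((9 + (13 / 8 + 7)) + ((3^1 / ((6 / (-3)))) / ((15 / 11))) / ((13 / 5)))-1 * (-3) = 2101 / 104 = 20.20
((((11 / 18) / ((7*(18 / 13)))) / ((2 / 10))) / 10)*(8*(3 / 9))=143 / 1701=0.08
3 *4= 12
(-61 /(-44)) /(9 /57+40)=1159 /33572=0.03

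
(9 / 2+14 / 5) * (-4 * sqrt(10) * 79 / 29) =-11534 * sqrt(10) / 145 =-251.54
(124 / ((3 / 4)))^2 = 246016 / 9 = 27335.11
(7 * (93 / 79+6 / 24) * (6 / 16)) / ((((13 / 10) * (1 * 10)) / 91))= 66297 / 2528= 26.23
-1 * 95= -95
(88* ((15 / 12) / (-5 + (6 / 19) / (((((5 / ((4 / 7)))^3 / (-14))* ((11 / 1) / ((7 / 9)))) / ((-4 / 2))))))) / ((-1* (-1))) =-60348750 / 2742613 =-22.00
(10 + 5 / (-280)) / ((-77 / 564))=-78819 / 1078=-73.12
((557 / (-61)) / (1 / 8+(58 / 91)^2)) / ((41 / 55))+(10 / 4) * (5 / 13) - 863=-2025507747689 / 2288460018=-885.10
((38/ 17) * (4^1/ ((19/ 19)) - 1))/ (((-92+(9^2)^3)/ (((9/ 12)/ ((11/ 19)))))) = 3249/ 198724526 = 0.00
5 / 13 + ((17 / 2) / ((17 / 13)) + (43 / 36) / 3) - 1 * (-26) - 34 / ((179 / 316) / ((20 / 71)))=292187341 / 17843436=16.38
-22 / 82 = -11 / 41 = -0.27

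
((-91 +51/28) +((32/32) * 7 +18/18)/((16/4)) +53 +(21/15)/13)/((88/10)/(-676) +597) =-806117/14124712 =-0.06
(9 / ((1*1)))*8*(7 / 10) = 252 / 5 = 50.40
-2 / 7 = -0.29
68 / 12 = 17 / 3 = 5.67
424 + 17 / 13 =5529 / 13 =425.31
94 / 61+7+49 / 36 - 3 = 15157 / 2196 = 6.90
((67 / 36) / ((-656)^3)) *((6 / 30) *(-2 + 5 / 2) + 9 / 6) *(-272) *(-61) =-69479 / 396984960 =-0.00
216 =216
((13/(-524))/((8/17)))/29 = -221/121568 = -0.00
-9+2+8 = 1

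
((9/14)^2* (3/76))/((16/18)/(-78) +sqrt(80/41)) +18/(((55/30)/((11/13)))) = 29937843* sqrt(205)/36701598976 +3963818150577/477120786688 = 8.32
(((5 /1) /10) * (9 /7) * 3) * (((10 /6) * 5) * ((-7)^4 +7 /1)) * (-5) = -193500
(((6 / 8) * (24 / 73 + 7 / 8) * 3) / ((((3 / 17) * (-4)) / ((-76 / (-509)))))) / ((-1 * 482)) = 681207 / 573109568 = 0.00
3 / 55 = 0.05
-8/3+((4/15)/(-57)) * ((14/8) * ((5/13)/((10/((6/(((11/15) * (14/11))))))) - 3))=-6531/2470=-2.64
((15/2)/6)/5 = 1/4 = 0.25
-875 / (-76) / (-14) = -125 / 152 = -0.82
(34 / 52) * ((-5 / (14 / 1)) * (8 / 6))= -85 / 273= -0.31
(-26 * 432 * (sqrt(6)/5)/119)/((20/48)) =-134784 * sqrt(6)/2975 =-110.98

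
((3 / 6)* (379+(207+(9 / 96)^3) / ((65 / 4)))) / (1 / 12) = 625778769 / 266240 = 2350.43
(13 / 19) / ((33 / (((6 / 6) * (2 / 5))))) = 26 / 3135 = 0.01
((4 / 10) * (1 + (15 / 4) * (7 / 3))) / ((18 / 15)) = 13 / 4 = 3.25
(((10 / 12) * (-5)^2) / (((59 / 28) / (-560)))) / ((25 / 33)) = -431200 / 59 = -7308.47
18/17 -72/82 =126/697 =0.18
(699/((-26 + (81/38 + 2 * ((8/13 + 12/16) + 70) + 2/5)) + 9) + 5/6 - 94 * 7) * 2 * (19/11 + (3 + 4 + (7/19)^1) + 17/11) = -13870.03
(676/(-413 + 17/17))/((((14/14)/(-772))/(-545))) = -71105060/103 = -690340.39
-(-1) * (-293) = -293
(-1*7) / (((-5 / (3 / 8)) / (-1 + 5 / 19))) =-147 / 380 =-0.39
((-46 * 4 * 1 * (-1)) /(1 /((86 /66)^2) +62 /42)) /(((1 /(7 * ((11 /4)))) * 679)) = 9823737 /3889118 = 2.53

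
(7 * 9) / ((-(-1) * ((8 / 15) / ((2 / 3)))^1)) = 315 / 4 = 78.75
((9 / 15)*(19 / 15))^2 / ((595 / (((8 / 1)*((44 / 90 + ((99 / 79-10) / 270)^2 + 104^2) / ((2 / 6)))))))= 3553082234025362 / 14099296640625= 252.00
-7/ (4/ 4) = -7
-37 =-37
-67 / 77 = -0.87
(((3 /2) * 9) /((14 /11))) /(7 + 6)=297 /364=0.82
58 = 58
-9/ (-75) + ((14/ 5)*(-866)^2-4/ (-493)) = 25880983139/ 12325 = 2099876.93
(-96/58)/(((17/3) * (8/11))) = -0.40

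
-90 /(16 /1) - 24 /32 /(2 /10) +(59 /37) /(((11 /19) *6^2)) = -272483 /29304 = -9.30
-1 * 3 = -3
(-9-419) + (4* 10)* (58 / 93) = -37484 / 93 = -403.05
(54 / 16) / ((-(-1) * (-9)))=-3 / 8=-0.38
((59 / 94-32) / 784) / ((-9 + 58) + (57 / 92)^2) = -1560021 / 1925238910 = -0.00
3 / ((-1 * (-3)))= 1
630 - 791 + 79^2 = 6080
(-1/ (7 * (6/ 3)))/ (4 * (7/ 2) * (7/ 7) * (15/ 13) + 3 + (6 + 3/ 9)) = -39/ 13916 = -0.00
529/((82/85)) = 44965/82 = 548.35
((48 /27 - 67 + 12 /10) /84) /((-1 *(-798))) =-2881 /3016440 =-0.00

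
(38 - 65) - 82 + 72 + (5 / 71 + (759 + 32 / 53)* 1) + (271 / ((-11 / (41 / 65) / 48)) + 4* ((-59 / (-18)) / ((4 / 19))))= 1890636203 / 48429810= 39.04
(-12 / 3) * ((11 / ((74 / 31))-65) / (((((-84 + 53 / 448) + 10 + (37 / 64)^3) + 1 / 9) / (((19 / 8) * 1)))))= -350577819648 / 44960009393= -7.80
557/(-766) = -557/766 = -0.73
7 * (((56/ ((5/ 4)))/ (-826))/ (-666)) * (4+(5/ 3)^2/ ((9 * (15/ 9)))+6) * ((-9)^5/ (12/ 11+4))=-147015/ 2183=-67.35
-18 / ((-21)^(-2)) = -7938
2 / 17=0.12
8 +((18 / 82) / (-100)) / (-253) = 8298409 / 1037300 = 8.00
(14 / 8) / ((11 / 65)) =455 / 44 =10.34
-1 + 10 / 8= 0.25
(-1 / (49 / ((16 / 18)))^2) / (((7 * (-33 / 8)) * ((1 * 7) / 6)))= 1024 / 104825259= 0.00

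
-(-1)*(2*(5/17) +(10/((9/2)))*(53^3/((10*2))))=2530999/153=16542.48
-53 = -53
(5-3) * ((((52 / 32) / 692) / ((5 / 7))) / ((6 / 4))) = 0.00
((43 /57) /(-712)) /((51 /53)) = -0.00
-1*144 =-144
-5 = -5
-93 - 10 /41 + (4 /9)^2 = -309007 /3321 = -93.05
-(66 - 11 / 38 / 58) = -145453 / 2204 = -66.00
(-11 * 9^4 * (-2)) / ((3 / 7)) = 336798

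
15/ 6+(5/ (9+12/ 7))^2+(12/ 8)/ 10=2581/ 900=2.87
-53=-53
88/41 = 2.15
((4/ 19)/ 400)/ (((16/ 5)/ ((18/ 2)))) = 9/ 6080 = 0.00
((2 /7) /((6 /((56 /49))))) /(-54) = -4 /3969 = -0.00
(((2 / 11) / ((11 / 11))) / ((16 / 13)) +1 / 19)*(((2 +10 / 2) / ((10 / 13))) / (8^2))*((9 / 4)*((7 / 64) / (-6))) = -128037 / 109576192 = -0.00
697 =697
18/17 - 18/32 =135/272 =0.50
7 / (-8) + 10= 73 / 8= 9.12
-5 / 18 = -0.28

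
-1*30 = -30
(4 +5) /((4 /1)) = 9 /4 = 2.25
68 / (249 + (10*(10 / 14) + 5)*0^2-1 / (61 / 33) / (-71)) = 73627 / 269613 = 0.27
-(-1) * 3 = 3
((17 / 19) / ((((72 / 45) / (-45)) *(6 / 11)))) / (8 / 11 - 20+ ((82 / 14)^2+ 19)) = -7559475 / 5576576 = -1.36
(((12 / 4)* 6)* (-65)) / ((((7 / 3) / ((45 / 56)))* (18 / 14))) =-8775 / 28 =-313.39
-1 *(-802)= 802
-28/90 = -0.31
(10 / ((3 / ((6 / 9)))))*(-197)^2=776180 / 9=86242.22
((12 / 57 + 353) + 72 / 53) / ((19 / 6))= 2142306 / 19133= 111.97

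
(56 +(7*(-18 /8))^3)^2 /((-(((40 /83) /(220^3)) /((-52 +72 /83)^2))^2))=-340926779665360997674431711422500 /6889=-49488573038955000388217700000.00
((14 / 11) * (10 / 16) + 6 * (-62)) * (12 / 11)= -48999 / 121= -404.95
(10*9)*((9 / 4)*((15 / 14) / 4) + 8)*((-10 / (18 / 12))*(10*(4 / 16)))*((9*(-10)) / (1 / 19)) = 617844375 / 28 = 22065870.54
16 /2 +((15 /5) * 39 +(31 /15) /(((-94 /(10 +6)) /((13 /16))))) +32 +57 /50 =556436 /3525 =157.85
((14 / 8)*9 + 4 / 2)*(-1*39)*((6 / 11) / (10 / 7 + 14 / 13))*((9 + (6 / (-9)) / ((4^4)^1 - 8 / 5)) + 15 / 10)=-1682295797 / 1063392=-1582.01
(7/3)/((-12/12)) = -7/3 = -2.33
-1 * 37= -37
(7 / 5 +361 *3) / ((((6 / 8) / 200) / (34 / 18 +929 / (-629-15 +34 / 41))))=338940064 / 2637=128532.45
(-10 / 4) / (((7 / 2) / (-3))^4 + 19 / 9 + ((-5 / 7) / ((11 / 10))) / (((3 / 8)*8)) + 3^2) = -249480 / 1272077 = -0.20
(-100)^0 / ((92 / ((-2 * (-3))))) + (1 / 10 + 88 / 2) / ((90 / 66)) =18633 / 575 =32.41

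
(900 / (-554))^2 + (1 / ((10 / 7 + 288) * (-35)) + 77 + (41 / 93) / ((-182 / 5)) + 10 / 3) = 272856024137759 / 3288995874255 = 82.96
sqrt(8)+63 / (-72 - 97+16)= -7 / 17+2*sqrt(2)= 2.42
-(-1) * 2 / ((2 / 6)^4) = 162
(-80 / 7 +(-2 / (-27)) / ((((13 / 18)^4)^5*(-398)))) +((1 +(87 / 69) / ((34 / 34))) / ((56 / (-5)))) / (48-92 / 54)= -3518764875820624865513547475049 / 304450017191702966609872619500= -11.56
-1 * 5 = -5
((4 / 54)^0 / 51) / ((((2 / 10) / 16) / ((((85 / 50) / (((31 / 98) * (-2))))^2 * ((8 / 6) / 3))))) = 653072 / 129735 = 5.03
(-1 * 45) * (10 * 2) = -900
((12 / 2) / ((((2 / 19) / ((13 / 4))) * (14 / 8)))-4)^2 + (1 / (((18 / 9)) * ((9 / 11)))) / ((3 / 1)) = 27452465 / 2646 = 10375.08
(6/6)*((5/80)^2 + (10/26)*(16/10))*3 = 6183/3328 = 1.86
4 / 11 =0.36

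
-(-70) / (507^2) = 70 / 257049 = 0.00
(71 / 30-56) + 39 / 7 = -10093 / 210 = -48.06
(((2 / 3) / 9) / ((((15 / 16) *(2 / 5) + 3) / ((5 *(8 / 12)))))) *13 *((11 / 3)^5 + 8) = 339029600 / 531441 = 637.94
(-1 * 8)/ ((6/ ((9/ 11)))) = -12/ 11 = -1.09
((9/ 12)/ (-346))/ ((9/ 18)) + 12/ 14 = 4131/ 4844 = 0.85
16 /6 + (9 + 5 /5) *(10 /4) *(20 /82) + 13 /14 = 16691 /1722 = 9.69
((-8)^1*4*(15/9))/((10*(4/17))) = -68/3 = -22.67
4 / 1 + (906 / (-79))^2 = 845800 / 6241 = 135.52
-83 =-83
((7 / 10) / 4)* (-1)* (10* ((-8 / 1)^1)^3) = 896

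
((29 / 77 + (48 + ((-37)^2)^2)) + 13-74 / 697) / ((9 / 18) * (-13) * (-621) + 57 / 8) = 804701080264 / 1736138481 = 463.50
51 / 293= 0.17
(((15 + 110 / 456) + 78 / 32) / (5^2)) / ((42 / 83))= 1338209 / 957600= 1.40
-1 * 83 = -83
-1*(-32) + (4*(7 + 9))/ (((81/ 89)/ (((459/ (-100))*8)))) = -2550.19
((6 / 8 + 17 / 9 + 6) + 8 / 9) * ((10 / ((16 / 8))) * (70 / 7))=8575 / 18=476.39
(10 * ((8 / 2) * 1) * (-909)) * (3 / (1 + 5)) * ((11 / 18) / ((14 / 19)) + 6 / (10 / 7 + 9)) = -13049705 / 511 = -25537.58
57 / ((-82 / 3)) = -171 / 82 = -2.09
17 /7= 2.43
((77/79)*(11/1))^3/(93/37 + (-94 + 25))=-22482880651/1212875940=-18.54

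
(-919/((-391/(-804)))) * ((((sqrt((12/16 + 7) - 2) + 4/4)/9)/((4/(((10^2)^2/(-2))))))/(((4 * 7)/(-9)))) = -115449375 * sqrt(23)/2737 - 230898750/2737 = -286654.91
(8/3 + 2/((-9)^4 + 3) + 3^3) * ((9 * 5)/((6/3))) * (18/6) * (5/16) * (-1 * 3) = -1877.36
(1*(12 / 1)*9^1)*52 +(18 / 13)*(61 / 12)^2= 587785 / 104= 5651.78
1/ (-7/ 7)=-1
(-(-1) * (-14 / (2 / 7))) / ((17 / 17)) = -49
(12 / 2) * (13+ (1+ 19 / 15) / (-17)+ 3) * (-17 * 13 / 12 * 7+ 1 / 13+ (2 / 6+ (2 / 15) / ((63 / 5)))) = -21468569 / 1755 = -12232.80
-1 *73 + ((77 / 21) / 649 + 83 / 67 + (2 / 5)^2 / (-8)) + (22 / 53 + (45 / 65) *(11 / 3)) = -28116710651 / 408542550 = -68.82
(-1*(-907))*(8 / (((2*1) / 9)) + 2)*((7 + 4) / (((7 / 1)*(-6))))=-189563 / 21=-9026.81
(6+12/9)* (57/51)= 418/51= 8.20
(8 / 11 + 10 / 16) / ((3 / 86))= 38.77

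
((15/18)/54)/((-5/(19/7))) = -19/2268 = -0.01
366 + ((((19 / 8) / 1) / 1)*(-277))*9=-44439 / 8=-5554.88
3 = 3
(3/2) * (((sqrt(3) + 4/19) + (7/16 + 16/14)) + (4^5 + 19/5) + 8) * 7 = 21 * sqrt(3)/2 + 33119901/3040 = 10912.89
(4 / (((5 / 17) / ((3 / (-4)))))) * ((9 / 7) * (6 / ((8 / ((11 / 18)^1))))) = -1683 / 280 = -6.01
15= 15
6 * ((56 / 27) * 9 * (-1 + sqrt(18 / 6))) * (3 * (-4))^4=-2322432 + 2322432 * sqrt(3)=1700138.22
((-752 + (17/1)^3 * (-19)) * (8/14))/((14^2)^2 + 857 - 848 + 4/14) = -376396/268977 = -1.40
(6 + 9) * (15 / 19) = 225 / 19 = 11.84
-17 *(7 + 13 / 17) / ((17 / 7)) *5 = -4620 / 17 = -271.76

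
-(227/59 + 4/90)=-10333/2655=-3.89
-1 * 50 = -50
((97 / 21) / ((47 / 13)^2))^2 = 268730449 / 2151939321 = 0.12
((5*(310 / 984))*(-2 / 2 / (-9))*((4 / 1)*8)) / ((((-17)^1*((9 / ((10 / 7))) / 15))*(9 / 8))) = -2480000 / 3556791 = -0.70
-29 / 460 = -0.06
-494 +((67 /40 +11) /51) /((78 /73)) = -2014571 /4080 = -493.77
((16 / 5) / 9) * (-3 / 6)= -8 / 45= -0.18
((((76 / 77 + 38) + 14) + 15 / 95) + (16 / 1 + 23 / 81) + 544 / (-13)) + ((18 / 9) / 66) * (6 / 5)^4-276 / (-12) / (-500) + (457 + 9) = 1901023357687 / 3851347500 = 493.60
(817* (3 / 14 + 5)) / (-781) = -59641 / 10934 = -5.45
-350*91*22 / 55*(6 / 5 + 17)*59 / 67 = -204182.27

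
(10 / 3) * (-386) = -1286.67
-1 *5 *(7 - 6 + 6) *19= -665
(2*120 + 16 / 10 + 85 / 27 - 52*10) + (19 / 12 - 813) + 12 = -580321 / 540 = -1074.67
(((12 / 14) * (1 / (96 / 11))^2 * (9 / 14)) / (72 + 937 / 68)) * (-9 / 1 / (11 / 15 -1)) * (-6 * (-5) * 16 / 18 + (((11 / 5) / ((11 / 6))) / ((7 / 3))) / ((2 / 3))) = 160007859 / 2048736256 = 0.08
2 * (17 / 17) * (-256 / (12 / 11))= -1408 / 3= -469.33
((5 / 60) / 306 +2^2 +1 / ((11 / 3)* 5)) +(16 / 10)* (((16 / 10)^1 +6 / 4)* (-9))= -40982917 / 1009800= -40.59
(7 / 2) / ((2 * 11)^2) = 7 / 968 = 0.01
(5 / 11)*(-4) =-20 / 11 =-1.82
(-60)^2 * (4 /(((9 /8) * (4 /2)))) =6400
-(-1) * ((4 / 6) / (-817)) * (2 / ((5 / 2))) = -0.00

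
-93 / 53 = -1.75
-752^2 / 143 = -565504 / 143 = -3954.57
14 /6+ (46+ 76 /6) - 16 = 45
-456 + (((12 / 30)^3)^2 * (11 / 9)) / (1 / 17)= -64113032 / 140625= -455.91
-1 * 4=-4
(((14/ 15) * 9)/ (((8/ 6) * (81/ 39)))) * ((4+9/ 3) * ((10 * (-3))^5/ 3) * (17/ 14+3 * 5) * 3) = -8366085000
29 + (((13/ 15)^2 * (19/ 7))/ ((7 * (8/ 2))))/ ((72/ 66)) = 15382121/ 529200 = 29.07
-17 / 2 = -8.50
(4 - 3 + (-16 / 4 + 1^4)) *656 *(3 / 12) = -328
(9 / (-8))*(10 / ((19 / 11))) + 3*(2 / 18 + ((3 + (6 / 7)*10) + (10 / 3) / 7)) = 47821 / 1596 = 29.96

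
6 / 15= 2 / 5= 0.40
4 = 4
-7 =-7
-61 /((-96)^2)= -61 /9216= -0.01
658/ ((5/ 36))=23688/ 5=4737.60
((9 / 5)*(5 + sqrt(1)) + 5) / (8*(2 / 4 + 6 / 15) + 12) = 79 / 96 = 0.82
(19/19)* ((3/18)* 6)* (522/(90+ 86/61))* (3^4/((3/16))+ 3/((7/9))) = 2488.98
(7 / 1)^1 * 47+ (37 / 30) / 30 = 296137 / 900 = 329.04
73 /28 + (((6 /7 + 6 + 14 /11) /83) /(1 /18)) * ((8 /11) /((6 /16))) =1694675 /281204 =6.03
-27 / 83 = -0.33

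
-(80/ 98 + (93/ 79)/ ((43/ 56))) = -391072/ 166453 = -2.35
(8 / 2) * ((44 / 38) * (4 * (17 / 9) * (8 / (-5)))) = -47872 / 855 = -55.99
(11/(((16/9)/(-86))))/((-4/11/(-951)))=-44532477/32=-1391639.91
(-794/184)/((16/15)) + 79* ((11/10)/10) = 170917/36800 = 4.64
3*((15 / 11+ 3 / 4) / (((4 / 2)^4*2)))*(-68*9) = -42687 / 352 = -121.27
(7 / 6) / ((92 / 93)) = 217 / 184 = 1.18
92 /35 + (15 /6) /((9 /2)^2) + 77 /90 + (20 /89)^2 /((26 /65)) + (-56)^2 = 28202389115 /8982414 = 3139.73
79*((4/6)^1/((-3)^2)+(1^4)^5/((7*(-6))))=1501/378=3.97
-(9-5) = -4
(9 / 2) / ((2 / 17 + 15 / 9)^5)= 3105227259 / 12480642902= 0.25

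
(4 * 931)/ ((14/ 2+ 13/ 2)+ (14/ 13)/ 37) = 188552/ 685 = 275.26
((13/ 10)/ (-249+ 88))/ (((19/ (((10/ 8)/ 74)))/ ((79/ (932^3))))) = -1027/ 1466050467503104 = -0.00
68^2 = 4624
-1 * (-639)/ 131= 4.88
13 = 13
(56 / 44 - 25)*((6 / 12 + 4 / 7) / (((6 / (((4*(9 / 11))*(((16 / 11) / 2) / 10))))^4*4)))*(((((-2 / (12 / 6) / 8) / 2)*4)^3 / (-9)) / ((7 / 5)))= -56376 / 2888485921475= -0.00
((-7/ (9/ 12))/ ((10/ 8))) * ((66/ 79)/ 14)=-176/ 395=-0.45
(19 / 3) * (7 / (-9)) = -133 / 27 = -4.93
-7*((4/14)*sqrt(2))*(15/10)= -3*sqrt(2)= -4.24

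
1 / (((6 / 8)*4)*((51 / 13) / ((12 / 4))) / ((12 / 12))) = 13 / 51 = 0.25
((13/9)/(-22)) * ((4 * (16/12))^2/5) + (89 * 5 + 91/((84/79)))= 9448339/17820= 530.21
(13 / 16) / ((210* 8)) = 13 / 26880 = 0.00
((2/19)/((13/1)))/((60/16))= 8/3705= 0.00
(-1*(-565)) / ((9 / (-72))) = -4520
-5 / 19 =-0.26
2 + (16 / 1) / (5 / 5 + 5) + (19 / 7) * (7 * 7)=413 / 3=137.67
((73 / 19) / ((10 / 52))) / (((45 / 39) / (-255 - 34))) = -7130786 / 1425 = -5004.06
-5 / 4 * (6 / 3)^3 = -10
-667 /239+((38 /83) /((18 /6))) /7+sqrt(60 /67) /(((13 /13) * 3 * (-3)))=-1153499 /416577-2 * sqrt(1005) /603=-2.87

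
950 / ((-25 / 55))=-2090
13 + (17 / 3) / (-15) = 568 / 45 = 12.62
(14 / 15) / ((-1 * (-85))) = 14 / 1275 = 0.01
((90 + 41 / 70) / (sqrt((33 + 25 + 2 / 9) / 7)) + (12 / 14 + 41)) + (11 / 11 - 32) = 76 / 7 + 19023 * sqrt(917) / 18340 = 42.27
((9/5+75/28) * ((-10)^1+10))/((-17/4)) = 0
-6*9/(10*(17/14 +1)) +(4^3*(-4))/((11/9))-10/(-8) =-1436587/6820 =-210.64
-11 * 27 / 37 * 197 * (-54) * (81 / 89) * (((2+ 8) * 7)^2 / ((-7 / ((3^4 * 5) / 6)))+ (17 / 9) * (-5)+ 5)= -12093280208460 / 3293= -3672420348.76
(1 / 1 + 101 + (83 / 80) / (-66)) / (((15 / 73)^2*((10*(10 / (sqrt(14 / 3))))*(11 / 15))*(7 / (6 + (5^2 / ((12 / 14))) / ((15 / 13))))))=1615553234279*sqrt(42) / 32931360000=317.93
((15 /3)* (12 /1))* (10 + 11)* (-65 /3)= -27300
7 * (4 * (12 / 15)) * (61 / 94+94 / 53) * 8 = 5406912 / 12455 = 434.12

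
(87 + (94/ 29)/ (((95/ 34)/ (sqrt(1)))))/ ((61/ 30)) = 1457286/ 33611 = 43.36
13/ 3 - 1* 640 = -1907/ 3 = -635.67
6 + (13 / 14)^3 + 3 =26893 / 2744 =9.80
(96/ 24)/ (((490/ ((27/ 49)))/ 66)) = 3564/ 12005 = 0.30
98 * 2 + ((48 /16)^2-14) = 191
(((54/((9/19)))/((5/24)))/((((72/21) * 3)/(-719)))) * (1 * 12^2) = -27540576/5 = -5508115.20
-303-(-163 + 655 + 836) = -1631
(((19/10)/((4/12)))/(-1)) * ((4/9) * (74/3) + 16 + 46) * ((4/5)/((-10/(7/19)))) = 2758/225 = 12.26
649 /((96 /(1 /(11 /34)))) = 1003 /48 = 20.90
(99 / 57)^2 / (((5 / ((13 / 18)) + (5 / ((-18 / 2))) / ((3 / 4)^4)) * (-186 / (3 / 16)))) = -10320453 / 17536744640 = -0.00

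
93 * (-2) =-186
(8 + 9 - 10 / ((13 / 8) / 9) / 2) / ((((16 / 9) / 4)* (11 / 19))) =-23769 / 572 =-41.55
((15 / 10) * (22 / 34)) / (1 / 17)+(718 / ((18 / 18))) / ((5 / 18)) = 26013 / 10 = 2601.30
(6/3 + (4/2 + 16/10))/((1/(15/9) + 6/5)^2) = 140/81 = 1.73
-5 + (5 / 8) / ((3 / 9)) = -25 / 8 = -3.12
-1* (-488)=488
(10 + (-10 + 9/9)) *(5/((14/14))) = 5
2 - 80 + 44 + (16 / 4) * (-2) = -42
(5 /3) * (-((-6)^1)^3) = 360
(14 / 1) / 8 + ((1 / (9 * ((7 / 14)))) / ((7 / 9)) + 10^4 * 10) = 2800057 / 28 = 100002.04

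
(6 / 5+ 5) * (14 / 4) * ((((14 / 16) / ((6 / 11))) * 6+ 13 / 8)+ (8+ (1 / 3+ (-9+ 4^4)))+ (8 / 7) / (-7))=971261 / 168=5781.32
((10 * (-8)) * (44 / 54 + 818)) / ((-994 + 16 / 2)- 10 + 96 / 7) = 3095120 / 46413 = 66.69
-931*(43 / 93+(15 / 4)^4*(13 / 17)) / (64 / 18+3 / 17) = -171469981473 / 4531456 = -37839.93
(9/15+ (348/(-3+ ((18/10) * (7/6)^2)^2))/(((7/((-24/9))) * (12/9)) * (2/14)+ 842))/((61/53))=131719999/205497105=0.64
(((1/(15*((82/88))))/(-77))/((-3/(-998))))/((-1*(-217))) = -3992/2802555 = -0.00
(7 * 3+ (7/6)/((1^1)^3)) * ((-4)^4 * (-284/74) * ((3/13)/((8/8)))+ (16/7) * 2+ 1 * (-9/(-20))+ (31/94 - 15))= -5239.68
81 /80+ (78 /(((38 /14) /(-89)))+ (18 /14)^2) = -190289949 /74480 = -2554.91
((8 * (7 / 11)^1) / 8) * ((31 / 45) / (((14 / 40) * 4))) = 31 / 99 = 0.31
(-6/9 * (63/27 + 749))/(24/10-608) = 5635/6813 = 0.83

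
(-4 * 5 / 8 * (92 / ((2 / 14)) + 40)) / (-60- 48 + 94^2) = -855 / 4364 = -0.20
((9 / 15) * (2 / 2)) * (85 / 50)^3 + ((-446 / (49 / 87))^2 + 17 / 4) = 7528062429589 / 12005000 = 627077.25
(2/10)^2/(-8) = -1/200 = -0.00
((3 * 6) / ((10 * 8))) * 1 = 0.22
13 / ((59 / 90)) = 1170 / 59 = 19.83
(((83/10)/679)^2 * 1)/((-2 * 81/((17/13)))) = -117113/97095234600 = -0.00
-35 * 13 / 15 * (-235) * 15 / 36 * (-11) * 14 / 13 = -633325 / 18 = -35184.72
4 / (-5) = -4 / 5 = -0.80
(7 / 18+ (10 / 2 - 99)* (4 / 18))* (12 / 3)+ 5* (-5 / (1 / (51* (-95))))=121043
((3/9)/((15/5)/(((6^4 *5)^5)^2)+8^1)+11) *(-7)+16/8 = -26209920390289309310530376171520000000075/348111836949055574683303280640000000001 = -75.29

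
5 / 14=0.36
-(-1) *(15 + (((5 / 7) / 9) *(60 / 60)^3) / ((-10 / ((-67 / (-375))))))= 708683 / 47250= 15.00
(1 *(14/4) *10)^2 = 1225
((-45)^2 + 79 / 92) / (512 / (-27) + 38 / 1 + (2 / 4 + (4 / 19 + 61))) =95612427 / 3810962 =25.09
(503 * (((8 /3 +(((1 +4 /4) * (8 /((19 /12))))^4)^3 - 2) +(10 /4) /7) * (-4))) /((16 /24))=-53019059541444004968006105460205 /15493204433463127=-3422084809449125.09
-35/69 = -0.51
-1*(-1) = 1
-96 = -96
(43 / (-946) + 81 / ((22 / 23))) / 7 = 12.09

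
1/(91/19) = 19/91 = 0.21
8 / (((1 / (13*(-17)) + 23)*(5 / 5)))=884 / 2541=0.35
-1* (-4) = 4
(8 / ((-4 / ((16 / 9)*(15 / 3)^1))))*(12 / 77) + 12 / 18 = -162 / 77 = -2.10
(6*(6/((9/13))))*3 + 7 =163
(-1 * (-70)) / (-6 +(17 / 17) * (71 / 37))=-2590 / 151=-17.15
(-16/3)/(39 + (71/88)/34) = -47872/350277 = -0.14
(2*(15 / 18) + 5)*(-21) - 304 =-444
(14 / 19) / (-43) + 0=-0.02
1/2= 0.50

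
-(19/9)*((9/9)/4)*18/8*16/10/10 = -19/100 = -0.19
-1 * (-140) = 140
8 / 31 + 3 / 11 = 181 / 341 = 0.53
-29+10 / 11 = -309 / 11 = -28.09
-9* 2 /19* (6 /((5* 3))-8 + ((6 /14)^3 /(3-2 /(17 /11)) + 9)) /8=-0.17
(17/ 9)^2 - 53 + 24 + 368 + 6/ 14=194479/ 567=343.00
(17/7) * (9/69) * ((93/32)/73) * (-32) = -4743/11753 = -0.40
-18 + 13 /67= -1193 /67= -17.81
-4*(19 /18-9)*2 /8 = 143 /18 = 7.94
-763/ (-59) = 763/ 59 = 12.93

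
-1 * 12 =-12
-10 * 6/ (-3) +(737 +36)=793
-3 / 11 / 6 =-1 / 22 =-0.05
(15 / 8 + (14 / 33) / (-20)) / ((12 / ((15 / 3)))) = 2447 / 3168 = 0.77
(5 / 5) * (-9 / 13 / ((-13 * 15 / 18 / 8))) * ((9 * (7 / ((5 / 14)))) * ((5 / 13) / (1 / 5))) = 381024 / 2197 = 173.43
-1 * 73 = -73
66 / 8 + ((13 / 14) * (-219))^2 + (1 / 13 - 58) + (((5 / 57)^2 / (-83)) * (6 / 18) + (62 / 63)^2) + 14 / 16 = 41306.30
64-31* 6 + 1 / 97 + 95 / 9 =-97282 / 873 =-111.43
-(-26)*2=52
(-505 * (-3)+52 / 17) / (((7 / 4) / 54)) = 5574312 / 119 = 46842.96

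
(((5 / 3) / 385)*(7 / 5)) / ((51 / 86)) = 86 / 8415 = 0.01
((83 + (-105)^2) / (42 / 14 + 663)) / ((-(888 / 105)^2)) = -3401825 / 14588064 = -0.23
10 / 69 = 0.14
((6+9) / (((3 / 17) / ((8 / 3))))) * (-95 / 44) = -16150 / 33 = -489.39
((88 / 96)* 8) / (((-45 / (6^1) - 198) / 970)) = -42680 / 1233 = -34.61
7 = 7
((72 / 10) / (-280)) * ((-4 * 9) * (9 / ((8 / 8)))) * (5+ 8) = 18954 / 175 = 108.31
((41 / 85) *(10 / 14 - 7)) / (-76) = 451 / 11305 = 0.04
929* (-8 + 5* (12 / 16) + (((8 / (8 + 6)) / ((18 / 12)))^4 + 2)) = -1610834905 / 777924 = -2070.68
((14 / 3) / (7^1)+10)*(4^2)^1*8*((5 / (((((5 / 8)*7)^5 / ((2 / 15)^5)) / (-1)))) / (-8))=536870912 / 23930279296875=0.00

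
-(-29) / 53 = 29 / 53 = 0.55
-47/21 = -2.24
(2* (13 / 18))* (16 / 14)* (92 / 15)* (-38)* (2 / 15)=-727168 / 14175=-51.30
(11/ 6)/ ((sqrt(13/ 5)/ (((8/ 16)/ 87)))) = 11 * sqrt(65)/ 13572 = 0.01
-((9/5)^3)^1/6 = -243/250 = -0.97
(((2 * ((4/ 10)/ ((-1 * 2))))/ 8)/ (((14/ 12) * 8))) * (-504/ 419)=27/ 4190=0.01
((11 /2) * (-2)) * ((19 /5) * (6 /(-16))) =627 /40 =15.68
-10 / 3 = -3.33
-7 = -7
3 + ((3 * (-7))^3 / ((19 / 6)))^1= -55509 / 19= -2921.53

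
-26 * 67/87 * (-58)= 3484/3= 1161.33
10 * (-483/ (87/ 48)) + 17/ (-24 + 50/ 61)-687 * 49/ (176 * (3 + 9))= -38705069699/ 14434112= -2681.50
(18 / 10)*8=72 / 5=14.40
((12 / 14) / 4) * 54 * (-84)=-972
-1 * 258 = -258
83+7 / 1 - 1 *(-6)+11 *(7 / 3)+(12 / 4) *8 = 437 / 3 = 145.67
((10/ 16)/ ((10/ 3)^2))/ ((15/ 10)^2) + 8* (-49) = -15679/ 40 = -391.98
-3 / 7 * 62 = -186 / 7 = -26.57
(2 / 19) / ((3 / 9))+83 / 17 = 1679 / 323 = 5.20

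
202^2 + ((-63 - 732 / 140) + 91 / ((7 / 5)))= 40800.77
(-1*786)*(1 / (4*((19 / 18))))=-3537 / 19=-186.16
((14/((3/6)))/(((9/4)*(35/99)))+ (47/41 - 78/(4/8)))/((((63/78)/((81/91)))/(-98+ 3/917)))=119029474458/9211265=12922.16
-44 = -44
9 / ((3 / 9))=27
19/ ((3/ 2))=38/ 3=12.67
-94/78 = -47/39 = -1.21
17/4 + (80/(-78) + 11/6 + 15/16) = 6.00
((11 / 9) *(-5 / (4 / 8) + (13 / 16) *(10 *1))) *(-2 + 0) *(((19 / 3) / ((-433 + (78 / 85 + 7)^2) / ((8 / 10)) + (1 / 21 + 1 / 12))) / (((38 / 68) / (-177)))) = 1115987950 / 56169521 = 19.87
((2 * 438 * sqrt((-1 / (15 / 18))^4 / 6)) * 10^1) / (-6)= -1752 * sqrt(6) / 5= -858.30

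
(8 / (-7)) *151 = -1208 / 7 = -172.57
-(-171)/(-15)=-57/5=-11.40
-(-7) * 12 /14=6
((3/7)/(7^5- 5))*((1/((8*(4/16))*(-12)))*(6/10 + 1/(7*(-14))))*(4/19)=-289/2189972680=-0.00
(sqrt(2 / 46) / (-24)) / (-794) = sqrt(23) / 438288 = 0.00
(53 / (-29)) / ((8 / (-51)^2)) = -137853 / 232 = -594.19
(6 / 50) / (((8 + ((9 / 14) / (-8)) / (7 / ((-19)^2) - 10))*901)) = 403536 / 24263456975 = 0.00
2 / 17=0.12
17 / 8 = 2.12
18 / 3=6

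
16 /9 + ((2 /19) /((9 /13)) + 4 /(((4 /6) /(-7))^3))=-527657 /114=-4628.57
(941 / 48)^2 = 885481 / 2304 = 384.32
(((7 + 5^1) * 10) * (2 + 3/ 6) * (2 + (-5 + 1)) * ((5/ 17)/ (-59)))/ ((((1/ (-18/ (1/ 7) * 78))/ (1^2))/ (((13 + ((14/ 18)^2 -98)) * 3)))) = 7464912000/ 1003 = 7442584.25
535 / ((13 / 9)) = 4815 / 13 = 370.38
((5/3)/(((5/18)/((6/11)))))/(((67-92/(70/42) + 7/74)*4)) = 370/5379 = 0.07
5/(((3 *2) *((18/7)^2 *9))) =245/17496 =0.01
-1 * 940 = -940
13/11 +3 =46/11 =4.18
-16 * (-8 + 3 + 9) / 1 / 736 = -2 / 23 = -0.09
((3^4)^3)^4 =79766443076872509863361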